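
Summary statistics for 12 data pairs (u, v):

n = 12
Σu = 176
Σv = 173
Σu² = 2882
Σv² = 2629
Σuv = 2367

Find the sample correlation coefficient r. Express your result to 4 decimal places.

r = (nΣuv − ΣuΣv) / √[(nΣu² − (Σu)²)(nΣv² − (Σv)²)]
Numerator: 12×2367 − 176×173 = -2044
Denominator: √[(34584 − 30976)(31548 − 29929)] = √[3608 × 1619] = 2416.8889
r = -2044 / 2416.8889 ≈ -0.8457

-0.8457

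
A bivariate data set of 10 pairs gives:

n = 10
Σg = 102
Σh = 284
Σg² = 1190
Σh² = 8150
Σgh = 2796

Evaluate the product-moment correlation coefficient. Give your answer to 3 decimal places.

-0.897

r = (nΣgh − ΣgΣh) / √[(nΣg² − (Σg)²)(nΣh² − (Σh)²)]
Numerator: 10×2796 − 102×284 = -1008
Denominator: √[(11900 − 10404)(81500 − 80656)] = √[1496 × 844] = 1123.6654
r = -1008 / 1123.6654 ≈ -0.897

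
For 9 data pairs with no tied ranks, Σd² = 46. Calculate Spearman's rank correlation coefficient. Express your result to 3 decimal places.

0.617

ρ = 1 − 6Σd² / [n(n²−1)] = 1 − 6×46 / (9×80)
  = 1 − 276/720 = 1 − 0.3833 ≈ 0.617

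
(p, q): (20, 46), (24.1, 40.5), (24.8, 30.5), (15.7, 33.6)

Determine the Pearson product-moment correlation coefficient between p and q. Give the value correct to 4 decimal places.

n = 4, Σp = 84.6, Σq = 150.6, Σp² = 1842.34, Σq² = 5815.46, Σpq = 3179.97
nΣpq − ΣpΣq = 12719.88 − 12740.76 = -20.88
nΣp² − (Σp)² = 7369.36 − 7157.16 = 212.2; nΣq² − (Σq)² = 23261.84 − 22680.36 = 581.48
r = -20.88 / √(212.2 × 581.48) = -20.88 / 351.2692 ≈ -0.0594

-0.0594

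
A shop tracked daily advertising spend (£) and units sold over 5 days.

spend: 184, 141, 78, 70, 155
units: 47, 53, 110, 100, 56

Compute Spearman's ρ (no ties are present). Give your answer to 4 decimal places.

Rank spend: 5, 3, 2, 1, 4
Rank units: 1, 2, 5, 4, 3
d = rank(spend) − rank(units): 4, 1, -3, -3, 1; Σd² = 36
ρ = 1 − 6Σd² / [n(n²−1)] = 1 − 6×36 / (5×24) = 1 − 216/120 ≈ -0.8000

-0.8000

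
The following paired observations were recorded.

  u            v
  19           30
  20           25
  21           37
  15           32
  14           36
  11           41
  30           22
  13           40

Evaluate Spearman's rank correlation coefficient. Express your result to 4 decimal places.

Rank u: 5, 6, 7, 4, 3, 1, 8, 2
Rank v: 3, 2, 6, 4, 5, 8, 1, 7
d = rank(u) − rank(v): 2, 4, 1, 0, -2, -7, 7, -5; Σd² = 148
ρ = 1 − 6Σd² / [n(n²−1)] = 1 − 6×148 / (8×63) = 1 − 888/504 ≈ -0.7619

-0.7619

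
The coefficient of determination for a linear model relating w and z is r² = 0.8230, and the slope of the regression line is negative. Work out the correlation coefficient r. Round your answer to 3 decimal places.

-0.907

|r| = √0.8230 = 0.907
The association is negative, so r = −0.907.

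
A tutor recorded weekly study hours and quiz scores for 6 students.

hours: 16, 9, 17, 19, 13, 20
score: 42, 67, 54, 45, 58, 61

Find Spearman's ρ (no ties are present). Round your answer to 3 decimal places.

Rank hours: 3, 1, 4, 5, 2, 6
Rank score: 1, 6, 3, 2, 4, 5
d = rank(hours) − rank(score): 2, -5, 1, 3, -2, 1; Σd² = 44
ρ = 1 − 6Σd² / [n(n²−1)] = 1 − 6×44 / (6×35) = 1 − 264/210 ≈ -0.257

-0.257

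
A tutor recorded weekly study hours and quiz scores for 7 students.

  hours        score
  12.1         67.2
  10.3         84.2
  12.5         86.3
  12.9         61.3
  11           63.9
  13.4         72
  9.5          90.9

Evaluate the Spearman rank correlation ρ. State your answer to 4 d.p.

Rank hours: 4, 2, 5, 6, 3, 7, 1
Rank score: 3, 5, 6, 1, 2, 4, 7
d = rank(hours) − rank(score): 1, -3, -1, 5, 1, 3, -6; Σd² = 82
ρ = 1 − 6Σd² / [n(n²−1)] = 1 − 6×82 / (7×48) = 1 − 492/336 ≈ -0.4643

-0.4643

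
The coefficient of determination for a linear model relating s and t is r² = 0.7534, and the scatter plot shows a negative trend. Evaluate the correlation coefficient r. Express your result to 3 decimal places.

-0.868

|r| = √0.7534 = 0.868
The association is negative, so r = −0.868.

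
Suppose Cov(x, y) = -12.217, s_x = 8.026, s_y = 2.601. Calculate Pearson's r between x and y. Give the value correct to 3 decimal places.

-0.585

r = Cov(x,y) / (s_x · s_y) = -12.217 / (8.026 × 2.601)
  = -12.217 / 20.8756 ≈ -0.585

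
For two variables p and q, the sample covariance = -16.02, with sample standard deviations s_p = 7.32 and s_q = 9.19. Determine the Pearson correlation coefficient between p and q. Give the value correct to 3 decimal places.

r = Cov(p,q) / (s_p · s_q) = -16.02 / (7.32 × 9.19)
  = -16.02 / 67.2708 ≈ -0.238

-0.238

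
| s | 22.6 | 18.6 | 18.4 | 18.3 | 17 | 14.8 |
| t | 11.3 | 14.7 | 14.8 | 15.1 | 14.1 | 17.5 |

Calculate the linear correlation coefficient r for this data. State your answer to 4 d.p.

-0.9304

n = 6, Σs = 109.7, Σt = 87.5, Σs² = 2038.21, Σt² = 1295.89, Σst = 1576.15
nΣst − ΣsΣt = 9456.9 − 9598.75 = -141.85
nΣs² − (Σs)² = 12229.26 − 12034.09 = 195.17; nΣt² − (Σt)² = 7775.34 − 7656.25 = 119.09
r = -141.85 / √(195.17 × 119.09) = -141.85 / 152.4559 ≈ -0.9304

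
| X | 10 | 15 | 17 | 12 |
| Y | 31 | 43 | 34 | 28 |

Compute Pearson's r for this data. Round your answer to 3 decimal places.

n = 4, ΣX = 54, ΣY = 136, ΣX² = 758, ΣY² = 4750, ΣXY = 1869
nΣXY − ΣXΣY = 7476 − 7344 = 132
nΣX² − (ΣX)² = 3032 − 2916 = 116; nΣY² − (ΣY)² = 19000 − 18496 = 504
r = 132 / √(116 × 504) = 132 / 241.7933 ≈ 0.546

0.546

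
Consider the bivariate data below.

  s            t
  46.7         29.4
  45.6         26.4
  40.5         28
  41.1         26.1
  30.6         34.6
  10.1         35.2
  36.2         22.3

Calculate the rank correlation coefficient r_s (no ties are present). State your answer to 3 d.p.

Rank s: 7, 6, 4, 5, 2, 1, 3
Rank t: 5, 3, 4, 2, 6, 7, 1
d = rank(s) − rank(t): 2, 3, 0, 3, -4, -6, 2; Σd² = 78
ρ = 1 − 6Σd² / [n(n²−1)] = 1 − 6×78 / (7×48) = 1 − 468/336 ≈ -0.393

-0.393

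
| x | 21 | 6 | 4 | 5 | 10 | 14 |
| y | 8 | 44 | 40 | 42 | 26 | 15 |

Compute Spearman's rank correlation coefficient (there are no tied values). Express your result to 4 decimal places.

-0.7714

Rank x: 6, 3, 1, 2, 4, 5
Rank y: 1, 6, 4, 5, 3, 2
d = rank(x) − rank(y): 5, -3, -3, -3, 1, 3; Σd² = 62
ρ = 1 − 6Σd² / [n(n²−1)] = 1 − 6×62 / (6×35) = 1 − 372/210 ≈ -0.7714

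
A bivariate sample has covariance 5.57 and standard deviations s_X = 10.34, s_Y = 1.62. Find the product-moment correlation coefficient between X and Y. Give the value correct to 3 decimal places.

r = Cov(X,Y) / (s_X · s_Y) = 5.57 / (10.34 × 1.62)
  = 5.57 / 16.7508 ≈ 0.333

0.333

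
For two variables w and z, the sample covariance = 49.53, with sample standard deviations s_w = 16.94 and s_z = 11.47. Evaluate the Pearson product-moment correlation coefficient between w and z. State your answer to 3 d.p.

0.255

r = Cov(w,z) / (s_w · s_z) = 49.53 / (16.94 × 11.47)
  = 49.53 / 194.3018 ≈ 0.255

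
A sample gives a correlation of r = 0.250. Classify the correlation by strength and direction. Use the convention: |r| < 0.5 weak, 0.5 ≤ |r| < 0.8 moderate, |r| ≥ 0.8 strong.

r = 0.250 > 0 so the relationship is positive.
|r| = 0.250, which falls in the weak range.

weak positive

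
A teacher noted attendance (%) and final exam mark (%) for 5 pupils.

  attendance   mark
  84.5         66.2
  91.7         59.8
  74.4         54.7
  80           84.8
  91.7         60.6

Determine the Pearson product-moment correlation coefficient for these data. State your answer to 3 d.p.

-0.154

n = 5, Σx = 422.3, Σy = 326.1, Σx² = 35893.39, Σy² = 21813.97, Σxy = 27488.26
nΣxy − ΣxΣy = 137441.3 − 137712.03 = -270.73
nΣx² − (Σx)² = 179466.95 − 178337.29 = 1129.66; nΣy² − (Σy)² = 109069.85 − 106341.21 = 2728.64
r = -270.73 / √(1129.66 × 2728.64) = -270.73 / 1755.6866 ≈ -0.154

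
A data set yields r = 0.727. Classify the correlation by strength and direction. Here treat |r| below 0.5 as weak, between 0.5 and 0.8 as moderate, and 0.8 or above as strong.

r = 0.727 > 0 so the relationship is positive.
|r| = 0.727, which falls in the moderate range.

moderate positive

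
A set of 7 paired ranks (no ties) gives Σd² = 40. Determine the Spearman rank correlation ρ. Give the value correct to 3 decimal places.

ρ = 1 − 6Σd² / [n(n²−1)] = 1 − 6×40 / (7×48)
  = 1 − 240/336 = 1 − 0.7143 ≈ 0.286

0.286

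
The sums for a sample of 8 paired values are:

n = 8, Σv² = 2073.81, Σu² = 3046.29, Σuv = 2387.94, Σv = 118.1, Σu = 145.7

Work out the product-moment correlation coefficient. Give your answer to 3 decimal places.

0.658

r = (nΣuv − ΣuΣv) / √[(nΣu² − (Σu)²)(nΣv² − (Σv)²)]
Numerator: 8×2387.94 − 145.7×118.1 = 1896.35
Denominator: √[(24370.32 − 21228.49)(16590.48 − 13947.61)] = √[3141.83 × 2642.87] = 2881.5704
r = 1896.35 / 2881.5704 ≈ 0.658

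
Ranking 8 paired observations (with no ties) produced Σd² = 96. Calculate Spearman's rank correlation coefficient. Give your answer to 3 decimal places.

ρ = 1 − 6Σd² / [n(n²−1)] = 1 − 6×96 / (8×63)
  = 1 − 576/504 = 1 − 1.1429 ≈ -0.143

-0.143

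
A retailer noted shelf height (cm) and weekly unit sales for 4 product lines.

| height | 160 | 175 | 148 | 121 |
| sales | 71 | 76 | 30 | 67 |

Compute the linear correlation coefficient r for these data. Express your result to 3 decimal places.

n = 4, Σx = 604, Σy = 244, Σx² = 92770, Σy² = 16206, Σxy = 37207
nΣxy − ΣxΣy = 148828 − 147376 = 1452
nΣx² − (Σx)² = 371080 − 364816 = 6264; nΣy² − (Σy)² = 64824 − 59536 = 5288
r = 1452 / √(6264 × 5288) = 1452 / 5755.3481 ≈ 0.252

0.252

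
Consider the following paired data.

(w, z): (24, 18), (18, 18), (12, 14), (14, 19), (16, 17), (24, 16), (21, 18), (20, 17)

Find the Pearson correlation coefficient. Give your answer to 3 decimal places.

n = 8, Σw = 149, Σz = 137, Σw² = 2913, Σz² = 2363, Σwz = 2564
nΣwz − ΣwΣz = 20512 − 20413 = 99
nΣw² − (Σw)² = 23304 − 22201 = 1103; nΣz² − (Σz)² = 18904 − 18769 = 135
r = 99 / √(1103 × 135) = 99 / 385.8821 ≈ 0.257

0.257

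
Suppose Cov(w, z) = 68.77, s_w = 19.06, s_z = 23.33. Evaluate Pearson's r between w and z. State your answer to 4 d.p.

r = Cov(w,z) / (s_w · s_z) = 68.77 / (19.06 × 23.33)
  = 68.77 / 444.6698 ≈ 0.1547

0.1547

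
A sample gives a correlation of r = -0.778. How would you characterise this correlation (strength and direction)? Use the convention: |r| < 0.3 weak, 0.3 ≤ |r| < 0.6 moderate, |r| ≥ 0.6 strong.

r = -0.778 < 0 so the relationship is negative.
|r| = 0.778, which falls in the strong range.

strong negative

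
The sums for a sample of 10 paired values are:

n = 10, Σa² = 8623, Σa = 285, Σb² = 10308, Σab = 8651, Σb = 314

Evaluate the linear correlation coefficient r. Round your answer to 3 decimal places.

r = (nΣab − ΣaΣb) / √[(nΣa² − (Σa)²)(nΣb² − (Σb)²)]
Numerator: 10×8651 − 285×314 = -2980
Denominator: √[(86230 − 81225)(103080 − 98596)] = √[5005 × 4484] = 4737.3431
r = -2980 / 4737.3431 ≈ -0.629

-0.629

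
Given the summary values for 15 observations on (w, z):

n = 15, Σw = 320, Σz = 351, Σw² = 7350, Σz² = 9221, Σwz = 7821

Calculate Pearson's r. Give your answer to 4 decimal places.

0.4586

r = (nΣwz − ΣwΣz) / √[(nΣw² − (Σw)²)(nΣz² − (Σz)²)]
Numerator: 15×7821 − 320×351 = 4995
Denominator: √[(110250 − 102400)(138315 − 123201)] = √[7850 × 15114] = 10892.4240
r = 4995 / 10892.4240 ≈ 0.4586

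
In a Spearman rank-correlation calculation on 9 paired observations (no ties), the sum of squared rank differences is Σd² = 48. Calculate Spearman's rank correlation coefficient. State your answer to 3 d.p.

ρ = 1 − 6Σd² / [n(n²−1)] = 1 − 6×48 / (9×80)
  = 1 − 288/720 = 1 − 0.4000 ≈ 0.600

0.600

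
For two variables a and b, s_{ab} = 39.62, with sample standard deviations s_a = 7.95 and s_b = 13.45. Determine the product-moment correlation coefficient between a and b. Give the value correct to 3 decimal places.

r = Cov(a,b) / (s_a · s_b) = 39.62 / (7.95 × 13.45)
  = 39.62 / 106.9275 ≈ 0.371

0.371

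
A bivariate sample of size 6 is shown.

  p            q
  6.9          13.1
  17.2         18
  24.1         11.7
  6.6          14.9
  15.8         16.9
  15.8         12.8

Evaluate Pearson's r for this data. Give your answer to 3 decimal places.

-0.109

n = 6, Σp = 86.4, Σq = 87.4, Σp² = 1467.1, Σq² = 1303.96, Σpq = 1249.56
nΣpq − ΣpΣq = 7497.36 − 7551.36 = -54
nΣp² − (Σp)² = 8802.6 − 7464.96 = 1337.64; nΣq² − (Σq)² = 7823.76 − 7638.76 = 185
r = -54 / √(1337.64 × 185) = -54 / 497.4569 ≈ -0.109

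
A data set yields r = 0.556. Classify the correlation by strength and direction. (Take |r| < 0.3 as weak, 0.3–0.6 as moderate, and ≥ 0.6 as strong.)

moderate positive

r = 0.556 > 0 so the relationship is positive.
|r| = 0.556, which falls in the moderate range.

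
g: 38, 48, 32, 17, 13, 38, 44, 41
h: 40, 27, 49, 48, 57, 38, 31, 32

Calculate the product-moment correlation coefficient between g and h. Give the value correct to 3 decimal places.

-0.927

n = 8, Σg = 271, Σh = 322, Σg² = 10291, Σh² = 13712, Σgh = 10061
nΣgh − ΣgΣh = 80488 − 87262 = -6774
nΣg² − (Σg)² = 82328 − 73441 = 8887; nΣh² − (Σh)² = 109696 − 103684 = 6012
r = -6774 / √(8887 × 6012) = -6774 / 7309.4900 ≈ -0.927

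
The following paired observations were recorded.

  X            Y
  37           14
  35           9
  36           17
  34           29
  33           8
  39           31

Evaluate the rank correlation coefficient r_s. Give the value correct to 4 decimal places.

0.6000

Rank X: 5, 3, 4, 2, 1, 6
Rank Y: 3, 2, 4, 5, 1, 6
d = rank(X) − rank(Y): 2, 1, 0, -3, 0, 0; Σd² = 14
ρ = 1 − 6Σd² / [n(n²−1)] = 1 − 6×14 / (6×35) = 1 − 84/210 ≈ 0.6000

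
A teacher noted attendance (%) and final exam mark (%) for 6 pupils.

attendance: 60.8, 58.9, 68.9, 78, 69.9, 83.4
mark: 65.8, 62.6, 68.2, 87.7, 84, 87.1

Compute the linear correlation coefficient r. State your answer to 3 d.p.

0.896

n = 6, Σx = 419.9, Σy = 455.4, Σx² = 29838.63, Σy² = 35233.34, Σxy = 32363.1
nΣxy − ΣxΣy = 194178.6 − 191222.46 = 2956.14
nΣx² − (Σx)² = 179031.78 − 176316.01 = 2715.77; nΣy² − (Σy)² = 211400.04 − 207389.16 = 4010.88
r = 2956.14 / √(2715.77 × 4010.88) = 2956.14 / 3300.3981 ≈ 0.896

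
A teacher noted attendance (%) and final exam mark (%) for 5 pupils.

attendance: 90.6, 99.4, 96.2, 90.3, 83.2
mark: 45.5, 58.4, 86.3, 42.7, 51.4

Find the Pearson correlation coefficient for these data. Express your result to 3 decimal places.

n = 5, Σx = 459.7, Σy = 284.3, Σx² = 42419.49, Σy² = 17393.75, Σxy = 26361.61
nΣxy − ΣxΣy = 131808.05 − 130692.71 = 1115.34
nΣx² − (Σx)² = 212097.45 − 211324.09 = 773.36; nΣy² − (Σy)² = 86968.75 − 80826.49 = 6142.26
r = 1115.34 / √(773.36 × 6142.26) = 1115.34 / 2179.4904 ≈ 0.512

0.512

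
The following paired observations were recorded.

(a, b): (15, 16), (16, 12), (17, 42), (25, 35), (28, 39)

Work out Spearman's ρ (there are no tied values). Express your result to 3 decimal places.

Rank a: 1, 2, 3, 4, 5
Rank b: 2, 1, 5, 3, 4
d = rank(a) − rank(b): -1, 1, -2, 1, 1; Σd² = 8
ρ = 1 − 6Σd² / [n(n²−1)] = 1 − 6×8 / (5×24) = 1 − 48/120 ≈ 0.600

0.600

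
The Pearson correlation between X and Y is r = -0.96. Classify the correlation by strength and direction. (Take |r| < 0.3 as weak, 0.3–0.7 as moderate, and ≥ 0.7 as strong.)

strong negative

r = -0.96 < 0 so the relationship is negative.
|r| = 0.96, which falls in the strong range.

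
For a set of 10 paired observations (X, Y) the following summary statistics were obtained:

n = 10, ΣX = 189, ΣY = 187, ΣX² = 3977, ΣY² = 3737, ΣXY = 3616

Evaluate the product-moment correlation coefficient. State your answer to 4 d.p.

0.2620

r = (nΣXY − ΣXΣY) / √[(nΣX² − (ΣX)²)(nΣY² − (ΣY)²)]
Numerator: 10×3616 − 189×187 = 817
Denominator: √[(39770 − 35721)(37370 − 34969)] = √[4049 × 2401] = 3117.9559
r = 817 / 3117.9559 ≈ 0.2620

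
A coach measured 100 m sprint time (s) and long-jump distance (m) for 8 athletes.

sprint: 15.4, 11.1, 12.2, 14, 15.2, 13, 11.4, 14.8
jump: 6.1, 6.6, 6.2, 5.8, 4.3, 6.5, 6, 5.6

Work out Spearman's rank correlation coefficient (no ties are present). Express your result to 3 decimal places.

-0.619

Rank sprint: 8, 1, 3, 5, 7, 4, 2, 6
Rank jump: 5, 8, 6, 3, 1, 7, 4, 2
d = rank(sprint) − rank(jump): 3, -7, -3, 2, 6, -3, -2, 4; Σd² = 136
ρ = 1 − 6Σd² / [n(n²−1)] = 1 − 6×136 / (8×63) = 1 − 816/504 ≈ -0.619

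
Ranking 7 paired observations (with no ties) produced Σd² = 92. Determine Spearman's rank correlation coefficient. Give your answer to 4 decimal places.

-0.6429

ρ = 1 − 6Σd² / [n(n²−1)] = 1 − 6×92 / (7×48)
  = 1 − 552/336 = 1 − 1.64286 ≈ -0.6429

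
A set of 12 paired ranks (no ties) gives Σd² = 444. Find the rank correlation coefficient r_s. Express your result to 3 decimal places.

-0.552

ρ = 1 − 6Σd² / [n(n²−1)] = 1 − 6×444 / (12×143)
  = 1 − 2664/1716 = 1 − 1.5524 ≈ -0.552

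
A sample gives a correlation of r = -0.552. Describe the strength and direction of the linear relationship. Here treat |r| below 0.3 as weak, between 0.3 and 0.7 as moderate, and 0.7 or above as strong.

moderate negative

r = -0.552 < 0 so the relationship is negative.
|r| = 0.552, which falls in the moderate range.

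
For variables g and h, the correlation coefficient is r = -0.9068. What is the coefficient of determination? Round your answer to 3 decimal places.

r² = (-0.9068)² = 0.822

0.822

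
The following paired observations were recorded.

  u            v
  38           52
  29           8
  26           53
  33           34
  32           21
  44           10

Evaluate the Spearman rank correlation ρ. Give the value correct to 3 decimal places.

Rank u: 5, 2, 1, 4, 3, 6
Rank v: 5, 1, 6, 4, 3, 2
d = rank(u) − rank(v): 0, 1, -5, 0, 0, 4; Σd² = 42
ρ = 1 − 6Σd² / [n(n²−1)] = 1 − 6×42 / (6×35) = 1 − 252/210 ≈ -0.200

-0.200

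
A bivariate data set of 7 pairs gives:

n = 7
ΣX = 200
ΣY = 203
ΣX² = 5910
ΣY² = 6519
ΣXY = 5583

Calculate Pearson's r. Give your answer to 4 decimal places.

-0.6170

r = (nΣXY − ΣXΣY) / √[(nΣX² − (ΣX)²)(nΣY² − (ΣY)²)]
Numerator: 7×5583 − 200×203 = -1519
Denominator: √[(41370 − 40000)(45633 − 41209)] = √[1370 × 4424] = 2461.8855
r = -1519 / 2461.8855 ≈ -0.6170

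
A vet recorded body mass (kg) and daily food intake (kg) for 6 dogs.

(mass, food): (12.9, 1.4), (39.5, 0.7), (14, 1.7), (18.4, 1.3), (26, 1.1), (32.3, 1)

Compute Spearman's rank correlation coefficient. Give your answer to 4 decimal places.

-0.9429

Rank mass: 1, 6, 2, 3, 4, 5
Rank food: 5, 1, 6, 4, 3, 2
d = rank(mass) − rank(food): -4, 5, -4, -1, 1, 3; Σd² = 68
ρ = 1 − 6Σd² / [n(n²−1)] = 1 − 6×68 / (6×35) = 1 − 408/210 ≈ -0.9429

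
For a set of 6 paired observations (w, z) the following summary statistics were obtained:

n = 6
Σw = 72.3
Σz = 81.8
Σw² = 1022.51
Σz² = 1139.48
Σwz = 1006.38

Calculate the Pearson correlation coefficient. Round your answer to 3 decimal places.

r = (nΣwz − ΣwΣz) / √[(nΣw² − (Σw)²)(nΣz² − (Σz)²)]
Numerator: 6×1006.38 − 72.3×81.8 = 124.14
Denominator: √[(6135.06 − 5227.29)(6836.88 − 6691.24)] = √[907.77 × 145.64] = 363.6037
r = 124.14 / 363.6037 ≈ 0.341

0.341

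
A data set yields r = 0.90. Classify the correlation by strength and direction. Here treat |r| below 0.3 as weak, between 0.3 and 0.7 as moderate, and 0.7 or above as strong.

strong positive

r = 0.90 > 0 so the relationship is positive.
|r| = 0.90, which falls in the strong range.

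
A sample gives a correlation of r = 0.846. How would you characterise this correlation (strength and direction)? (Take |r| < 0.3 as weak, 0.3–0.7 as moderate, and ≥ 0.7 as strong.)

strong positive

r = 0.846 > 0 so the relationship is positive.
|r| = 0.846, which falls in the strong range.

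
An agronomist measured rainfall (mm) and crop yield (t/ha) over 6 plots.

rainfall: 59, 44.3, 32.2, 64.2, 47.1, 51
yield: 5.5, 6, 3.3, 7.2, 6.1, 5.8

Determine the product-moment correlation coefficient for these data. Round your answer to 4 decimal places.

0.8141

n = 6, Σx = 297.8, Σy = 33.9, Σx² = 15421.38, Σy² = 199.83, Σxy = 1741.91
nΣxy − ΣxΣy = 10451.46 − 10095.42 = 356.04
nΣx² − (Σx)² = 92528.28 − 88684.84 = 3843.44; nΣy² − (Σy)² = 1198.98 − 1149.21 = 49.77
r = 356.04 / √(3843.44 × 49.77) = 356.04 / 437.3648 ≈ 0.8141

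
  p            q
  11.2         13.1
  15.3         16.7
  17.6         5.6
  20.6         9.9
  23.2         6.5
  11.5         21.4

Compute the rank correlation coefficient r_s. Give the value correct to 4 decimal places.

-0.6571

Rank p: 1, 3, 4, 5, 6, 2
Rank q: 4, 5, 1, 3, 2, 6
d = rank(p) − rank(q): -3, -2, 3, 2, 4, -4; Σd² = 58
ρ = 1 − 6Σd² / [n(n²−1)] = 1 − 6×58 / (6×35) = 1 − 348/210 ≈ -0.6571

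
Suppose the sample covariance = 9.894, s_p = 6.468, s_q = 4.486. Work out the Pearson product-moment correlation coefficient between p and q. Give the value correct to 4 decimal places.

0.3410

r = Cov(p,q) / (s_p · s_q) = 9.894 / (6.468 × 4.486)
  = 9.894 / 29.0154 ≈ 0.3410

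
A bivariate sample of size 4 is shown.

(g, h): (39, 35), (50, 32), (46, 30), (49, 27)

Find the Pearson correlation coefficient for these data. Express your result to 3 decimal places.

-0.718

n = 4, Σg = 184, Σh = 124, Σg² = 8538, Σh² = 3878, Σgh = 5668
nΣgh − ΣgΣh = 22672 − 22816 = -144
nΣg² − (Σg)² = 34152 − 33856 = 296; nΣh² − (Σh)² = 15512 − 15376 = 136
r = -144 / √(296 × 136) = -144 / 200.6390 ≈ -0.718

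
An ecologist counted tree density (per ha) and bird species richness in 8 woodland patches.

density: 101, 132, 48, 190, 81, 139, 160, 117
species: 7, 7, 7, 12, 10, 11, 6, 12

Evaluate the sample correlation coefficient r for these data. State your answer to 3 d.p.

n = 8, Σx = 968, Σy = 72, Σx² = 131200, Σy² = 692, Σxy = 8950
nΣxy − ΣxΣy = 71600 − 69696 = 1904
nΣx² − (Σx)² = 1049600 − 937024 = 112576; nΣy² − (Σy)² = 5536 − 5184 = 352
r = 1904 / √(112576 × 352) = 1904 / 6294.9783 ≈ 0.302

0.302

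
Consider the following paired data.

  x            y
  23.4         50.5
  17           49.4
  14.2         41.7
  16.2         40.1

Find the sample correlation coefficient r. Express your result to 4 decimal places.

n = 4, Σx = 70.8, Σy = 181.7, Σx² = 1300.64, Σy² = 8337.51, Σxy = 3263.26
nΣxy − ΣxΣy = 13053.04 − 12864.36 = 188.68
nΣx² − (Σx)² = 5202.56 − 5012.64 = 189.92; nΣy² − (Σy)² = 33350.04 − 33014.89 = 335.15
r = 188.68 / √(189.92 × 335.15) = 188.68 / 252.2929 ≈ 0.7479

0.7479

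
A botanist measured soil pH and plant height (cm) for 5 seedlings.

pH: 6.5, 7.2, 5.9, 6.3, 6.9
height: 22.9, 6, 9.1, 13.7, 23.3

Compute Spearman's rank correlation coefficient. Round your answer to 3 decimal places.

0.000

Rank pH: 3, 5, 1, 2, 4
Rank height: 4, 1, 2, 3, 5
d = rank(pH) − rank(height): -1, 4, -1, -1, -1; Σd² = 20
ρ = 1 − 6Σd² / [n(n²−1)] = 1 − 6×20 / (5×24) = 1 − 120/120 ≈ 0.000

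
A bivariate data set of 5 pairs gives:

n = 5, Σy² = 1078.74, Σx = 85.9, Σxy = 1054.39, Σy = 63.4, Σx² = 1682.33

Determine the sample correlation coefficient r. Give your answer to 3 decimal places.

r = (nΣxy − ΣxΣy) / √[(nΣx² − (Σx)²)(nΣy² − (Σy)²)]
Numerator: 5×1054.39 − 85.9×63.4 = -174.11
Denominator: √[(8411.65 − 7378.81)(5393.7 − 4019.56)] = √[1032.84 × 1374.14] = 1191.3298
r = -174.11 / 1191.3298 ≈ -0.146

-0.146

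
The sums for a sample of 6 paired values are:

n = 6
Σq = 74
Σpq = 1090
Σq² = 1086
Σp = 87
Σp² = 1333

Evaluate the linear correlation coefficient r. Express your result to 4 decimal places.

r = (nΣpq − ΣpΣq) / √[(nΣp² − (Σp)²)(nΣq² − (Σq)²)]
Numerator: 6×1090 − 87×74 = 102
Denominator: √[(7998 − 7569)(6516 − 5476)] = √[429 × 1040] = 667.9521
r = 102 / 667.9521 ≈ 0.1527

0.1527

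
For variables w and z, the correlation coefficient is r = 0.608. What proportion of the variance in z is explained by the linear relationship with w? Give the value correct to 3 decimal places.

r² = (0.608)² = 0.370

0.370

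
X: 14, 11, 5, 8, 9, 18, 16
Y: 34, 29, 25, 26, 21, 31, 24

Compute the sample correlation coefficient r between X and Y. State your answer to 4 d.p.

0.4867

n = 7, ΣX = 81, ΣY = 190, ΣX² = 1067, ΣY² = 5276, ΣXY = 2259
nΣXY − ΣXΣY = 15813 − 15390 = 423
nΣX² − (ΣX)² = 7469 − 6561 = 908; nΣY² − (ΣY)² = 36932 − 36100 = 832
r = 423 / √(908 × 832) = 423 / 869.1697 ≈ 0.4867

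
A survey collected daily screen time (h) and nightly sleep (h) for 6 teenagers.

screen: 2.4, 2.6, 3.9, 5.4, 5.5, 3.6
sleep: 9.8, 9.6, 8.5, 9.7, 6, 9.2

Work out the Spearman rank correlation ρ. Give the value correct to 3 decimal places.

Rank screen: 1, 2, 4, 5, 6, 3
Rank sleep: 6, 4, 2, 5, 1, 3
d = rank(screen) − rank(sleep): -5, -2, 2, 0, 5, 0; Σd² = 58
ρ = 1 − 6Σd² / [n(n²−1)] = 1 − 6×58 / (6×35) = 1 − 348/210 ≈ -0.657

-0.657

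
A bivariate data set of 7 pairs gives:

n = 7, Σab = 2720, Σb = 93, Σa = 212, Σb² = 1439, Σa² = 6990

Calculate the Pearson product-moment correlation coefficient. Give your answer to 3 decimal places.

-0.284

r = (nΣab − ΣaΣb) / √[(nΣa² − (Σa)²)(nΣb² − (Σb)²)]
Numerator: 7×2720 − 212×93 = -676
Denominator: √[(48930 − 44944)(10073 − 8649)] = √[3986 × 1424] = 2382.4492
r = -676 / 2382.4492 ≈ -0.284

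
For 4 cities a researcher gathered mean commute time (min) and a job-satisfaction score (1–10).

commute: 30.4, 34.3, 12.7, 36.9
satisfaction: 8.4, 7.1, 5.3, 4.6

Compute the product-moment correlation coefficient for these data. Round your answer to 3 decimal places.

n = 4, Σx = 114.3, Σy = 25.4, Σx² = 3623.55, Σy² = 170.22, Σxy = 735.94
nΣxy − ΣxΣy = 2943.76 − 2903.22 = 40.54
nΣx² − (Σx)² = 14494.2 − 13064.49 = 1429.71; nΣy² − (Σy)² = 680.88 − 645.16 = 35.72
r = 40.54 / √(1429.71 × 35.72) = 40.54 / 225.9850 ≈ 0.179

0.179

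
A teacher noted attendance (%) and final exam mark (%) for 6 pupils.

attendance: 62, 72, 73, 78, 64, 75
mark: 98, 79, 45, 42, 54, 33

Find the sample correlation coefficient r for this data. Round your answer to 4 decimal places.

n = 6, Σx = 424, Σy = 351, Σx² = 30162, Σy² = 23639, Σxy = 24256
nΣxy − ΣxΣy = 145536 − 148824 = -3288
nΣx² − (Σx)² = 180972 − 179776 = 1196; nΣy² − (Σy)² = 141834 − 123201 = 18633
r = -3288 / √(1196 × 18633) = -3288 / 4720.7063 ≈ -0.6965

-0.6965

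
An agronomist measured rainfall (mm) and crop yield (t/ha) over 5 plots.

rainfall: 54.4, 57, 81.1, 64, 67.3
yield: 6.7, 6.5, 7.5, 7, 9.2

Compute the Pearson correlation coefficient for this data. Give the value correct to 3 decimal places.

0.455

n = 5, Σx = 323.8, Σy = 36.9, Σx² = 21410.86, Σy² = 277.03, Σxy = 2410.39
nΣxy − ΣxΣy = 12051.95 − 11948.22 = 103.73
nΣx² − (Σx)² = 107054.3 − 104846.44 = 2207.86; nΣy² − (Σy)² = 1385.15 − 1361.61 = 23.54
r = 103.73 / √(2207.86 × 23.54) = 103.73 / 227.9759 ≈ 0.455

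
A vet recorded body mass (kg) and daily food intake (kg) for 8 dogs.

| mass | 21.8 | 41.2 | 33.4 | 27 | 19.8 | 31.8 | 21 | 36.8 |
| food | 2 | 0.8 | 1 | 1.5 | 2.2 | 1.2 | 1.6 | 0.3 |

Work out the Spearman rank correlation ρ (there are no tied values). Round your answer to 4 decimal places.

-0.9524

Rank mass: 3, 8, 6, 4, 1, 5, 2, 7
Rank food: 7, 2, 3, 5, 8, 4, 6, 1
d = rank(mass) − rank(food): -4, 6, 3, -1, -7, 1, -4, 6; Σd² = 164
ρ = 1 − 6Σd² / [n(n²−1)] = 1 − 6×164 / (8×63) = 1 − 984/504 ≈ -0.9524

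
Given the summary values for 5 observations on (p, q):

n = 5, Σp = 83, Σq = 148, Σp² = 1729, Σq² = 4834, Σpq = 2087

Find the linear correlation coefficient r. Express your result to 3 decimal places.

-0.927

r = (nΣpq − ΣpΣq) / √[(nΣp² − (Σp)²)(nΣq² − (Σq)²)]
Numerator: 5×2087 − 83×148 = -1849
Denominator: √[(8645 − 6889)(24170 − 21904)] = √[1756 × 2266] = 1994.7672
r = -1849 / 1994.7672 ≈ -0.927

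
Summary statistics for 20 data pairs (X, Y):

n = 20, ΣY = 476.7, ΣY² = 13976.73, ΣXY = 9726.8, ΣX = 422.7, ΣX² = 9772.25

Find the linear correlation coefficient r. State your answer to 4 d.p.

r = (nΣXY − ΣXΣY) / √[(nΣX² − (ΣX)²)(nΣY² − (ΣY)²)]
Numerator: 20×9726.8 − 422.7×476.7 = -6965.09
Denominator: √[(195445 − 178675.29)(279534.6 − 227242.89)] = √[16769.71 × 52291.71] = 29612.7812
r = -6965.09 / 29612.7812 ≈ -0.2352

-0.2352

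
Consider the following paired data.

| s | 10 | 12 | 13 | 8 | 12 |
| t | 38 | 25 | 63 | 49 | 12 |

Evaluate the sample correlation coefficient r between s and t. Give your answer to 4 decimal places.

n = 5, Σs = 55, Σt = 187, Σs² = 621, Σt² = 8583, Σst = 2035
nΣst − ΣsΣt = 10175 − 10285 = -110
nΣs² − (Σs)² = 3105 − 3025 = 80; nΣt² − (Σt)² = 42915 − 34969 = 7946
r = -110 / √(80 × 7946) = -110 / 797.2954 ≈ -0.1380

-0.1380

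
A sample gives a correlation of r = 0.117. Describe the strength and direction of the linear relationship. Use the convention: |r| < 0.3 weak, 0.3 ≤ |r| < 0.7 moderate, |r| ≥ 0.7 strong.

r = 0.117 > 0 so the relationship is positive.
|r| = 0.117, which falls in the weak range.

weak positive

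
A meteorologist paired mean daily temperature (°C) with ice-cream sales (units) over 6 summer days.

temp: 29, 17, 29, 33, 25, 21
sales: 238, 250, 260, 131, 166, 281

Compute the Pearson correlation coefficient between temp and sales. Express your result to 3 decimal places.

n = 6, Σx = 154, Σy = 1326, Σx² = 4126, Σy² = 310422, Σxy = 33066
nΣxy − ΣxΣy = 198396 − 204204 = -5808
nΣx² − (Σx)² = 24756 − 23716 = 1040; nΣy² − (Σy)² = 1862532 − 1758276 = 104256
r = -5808 / √(1040 × 104256) = -5808 / 10412.7921 ≈ -0.558

-0.558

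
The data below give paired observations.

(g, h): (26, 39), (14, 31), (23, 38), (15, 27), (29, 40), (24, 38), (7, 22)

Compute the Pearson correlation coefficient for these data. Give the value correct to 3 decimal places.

n = 7, Σg = 138, Σh = 235, Σg² = 3092, Σh² = 8183, Σgh = 4953
nΣgh − ΣgΣh = 34671 − 32430 = 2241
nΣg² − (Σg)² = 21644 − 19044 = 2600; nΣh² − (Σh)² = 57281 − 55225 = 2056
r = 2241 / √(2600 × 2056) = 2241 / 2312.0554 ≈ 0.969

0.969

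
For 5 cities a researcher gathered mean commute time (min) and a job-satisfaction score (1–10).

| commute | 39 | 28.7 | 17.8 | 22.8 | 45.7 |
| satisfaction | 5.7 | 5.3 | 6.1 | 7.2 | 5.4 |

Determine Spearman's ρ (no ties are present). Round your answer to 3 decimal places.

-0.600

Rank commute: 4, 3, 1, 2, 5
Rank satisfaction: 3, 1, 4, 5, 2
d = rank(commute) − rank(satisfaction): 1, 2, -3, -3, 3; Σd² = 32
ρ = 1 − 6Σd² / [n(n²−1)] = 1 − 6×32 / (5×24) = 1 − 192/120 ≈ -0.600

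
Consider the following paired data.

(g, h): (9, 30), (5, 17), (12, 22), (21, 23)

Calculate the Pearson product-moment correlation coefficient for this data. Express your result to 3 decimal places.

0.192

n = 4, Σg = 47, Σh = 92, Σg² = 691, Σh² = 2202, Σgh = 1102
nΣgh − ΣgΣh = 4408 − 4324 = 84
nΣg² − (Σg)² = 2764 − 2209 = 555; nΣh² − (Σh)² = 8808 − 8464 = 344
r = 84 / √(555 × 344) = 84 / 436.9439 ≈ 0.192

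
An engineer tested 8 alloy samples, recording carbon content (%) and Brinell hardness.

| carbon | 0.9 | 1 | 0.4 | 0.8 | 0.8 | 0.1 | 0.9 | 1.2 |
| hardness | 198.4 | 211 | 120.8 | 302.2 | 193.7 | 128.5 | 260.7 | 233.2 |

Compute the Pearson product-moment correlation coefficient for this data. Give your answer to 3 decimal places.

0.696

n = 8, Σx = 6.1, Σy = 1648.5, Σx² = 5.51, Σy² = 366179.71, Σxy = 1361.92
nΣxy − ΣxΣy = 10895.36 − 10055.85 = 839.51
nΣx² − (Σx)² = 44.08 − 37.21 = 6.87; nΣy² − (Σy)² = 2929437.68 − 2717552.25 = 211885.43
r = 839.51 / √(6.87 × 211885.43) = 839.51 / 1206.5044 ≈ 0.696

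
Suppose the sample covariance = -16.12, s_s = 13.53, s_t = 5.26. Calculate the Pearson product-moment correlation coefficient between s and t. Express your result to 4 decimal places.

r = Cov(s,t) / (s_s · s_t) = -16.12 / (13.53 × 5.26)
  = -16.12 / 71.1678 ≈ -0.2265

-0.2265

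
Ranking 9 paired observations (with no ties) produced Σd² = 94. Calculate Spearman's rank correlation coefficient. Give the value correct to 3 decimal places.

0.217

ρ = 1 − 6Σd² / [n(n²−1)] = 1 − 6×94 / (9×80)
  = 1 − 564/720 = 1 − 0.7833 ≈ 0.217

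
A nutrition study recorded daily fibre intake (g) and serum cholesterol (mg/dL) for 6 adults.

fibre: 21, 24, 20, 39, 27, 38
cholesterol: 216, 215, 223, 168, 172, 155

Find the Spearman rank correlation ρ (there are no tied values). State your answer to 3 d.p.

-0.943

Rank fibre: 2, 3, 1, 6, 4, 5
Rank cholesterol: 5, 4, 6, 2, 3, 1
d = rank(fibre) − rank(cholesterol): -3, -1, -5, 4, 1, 4; Σd² = 68
ρ = 1 − 6Σd² / [n(n²−1)] = 1 − 6×68 / (6×35) = 1 − 408/210 ≈ -0.943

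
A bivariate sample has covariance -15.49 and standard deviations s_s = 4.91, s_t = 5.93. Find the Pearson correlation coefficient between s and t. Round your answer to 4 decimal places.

r = Cov(s,t) / (s_s · s_t) = -15.49 / (4.91 × 5.93)
  = -15.49 / 29.1163 ≈ -0.5320

-0.5320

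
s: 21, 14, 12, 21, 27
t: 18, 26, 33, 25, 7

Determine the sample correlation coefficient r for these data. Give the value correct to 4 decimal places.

n = 5, Σs = 95, Σt = 109, Σs² = 1951, Σt² = 2763, Σst = 1852
nΣst − ΣsΣt = 9260 − 10355 = -1095
nΣs² − (Σs)² = 9755 − 9025 = 730; nΣt² − (Σt)² = 13815 − 11881 = 1934
r = -1095 / √(730 × 1934) = -1095 / 1188.2003 ≈ -0.9216

-0.9216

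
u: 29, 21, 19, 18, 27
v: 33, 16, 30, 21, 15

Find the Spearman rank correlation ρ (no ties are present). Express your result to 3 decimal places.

Rank u: 5, 3, 2, 1, 4
Rank v: 5, 2, 4, 3, 1
d = rank(u) − rank(v): 0, 1, -2, -2, 3; Σd² = 18
ρ = 1 − 6Σd² / [n(n²−1)] = 1 − 6×18 / (5×24) = 1 − 108/120 ≈ 0.100

0.100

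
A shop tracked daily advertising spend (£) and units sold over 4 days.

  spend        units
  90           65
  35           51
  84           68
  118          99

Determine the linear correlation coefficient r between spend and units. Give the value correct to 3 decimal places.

0.904

n = 4, Σx = 327, Σy = 283, Σx² = 30305, Σy² = 21251, Σxy = 25029
nΣxy − ΣxΣy = 100116 − 92541 = 7575
nΣx² − (Σx)² = 121220 − 106929 = 14291; nΣy² − (Σy)² = 85004 − 80089 = 4915
r = 7575 / √(14291 × 4915) = 7575 / 8380.9465 ≈ 0.904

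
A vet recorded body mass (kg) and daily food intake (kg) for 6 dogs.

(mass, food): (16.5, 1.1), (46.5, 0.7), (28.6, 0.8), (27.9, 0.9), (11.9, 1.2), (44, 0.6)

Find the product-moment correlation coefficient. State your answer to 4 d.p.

n = 6, Σx = 175.4, Σy = 5.3, Σx² = 6108.48, Σy² = 4.95, Σxy = 139.37
nΣxy − ΣxΣy = 836.22 − 929.62 = -93.4
nΣx² − (Σx)² = 36650.88 − 30765.16 = 5885.72; nΣy² − (Σy)² = 29.7 − 28.09 = 1.61
r = -93.4 / √(5885.72 × 1.61) = -93.4 / 97.3448 ≈ -0.9595

-0.9595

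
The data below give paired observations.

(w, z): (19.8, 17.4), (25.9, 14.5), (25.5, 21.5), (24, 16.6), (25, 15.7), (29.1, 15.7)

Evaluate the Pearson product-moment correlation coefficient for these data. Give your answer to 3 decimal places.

n = 6, Σw = 149.3, Σz = 101.4, Σw² = 3760.91, Σz² = 1743.8, Σwz = 2516.09
nΣwz − ΣwΣz = 15096.54 − 15139.02 = -42.48
nΣw² − (Σw)² = 22565.46 − 22290.49 = 274.97; nΣz² − (Σz)² = 10462.8 − 10281.96 = 180.84
r = -42.48 / √(274.97 × 180.84) = -42.48 / 222.9923 ≈ -0.190

-0.190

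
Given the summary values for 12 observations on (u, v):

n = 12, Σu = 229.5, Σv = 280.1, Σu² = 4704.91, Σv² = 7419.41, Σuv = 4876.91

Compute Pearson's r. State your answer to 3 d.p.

r = (nΣuv − ΣuΣv) / √[(nΣu² − (Σu)²)(nΣv² − (Σv)²)]
Numerator: 12×4876.91 − 229.5×280.1 = -5760.03
Denominator: √[(56458.92 − 52670.25)(89032.92 − 78456.01)] = √[3788.67 × 10576.91] = 6330.2782
r = -5760.03 / 6330.2782 ≈ -0.910

-0.910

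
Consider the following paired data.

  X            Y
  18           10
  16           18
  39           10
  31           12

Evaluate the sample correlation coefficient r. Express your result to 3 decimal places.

n = 4, ΣX = 104, ΣY = 50, ΣX² = 3062, ΣY² = 668, ΣXY = 1230
nΣXY − ΣXΣY = 4920 − 5200 = -280
nΣX² − (ΣX)² = 12248 − 10816 = 1432; nΣY² − (ΣY)² = 2672 − 2500 = 172
r = -280 / √(1432 × 172) = -280 / 496.2902 ≈ -0.564

-0.564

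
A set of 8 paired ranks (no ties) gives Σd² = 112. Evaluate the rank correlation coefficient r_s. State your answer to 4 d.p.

ρ = 1 − 6Σd² / [n(n²−1)] = 1 − 6×112 / (8×63)
  = 1 − 672/504 = 1 − 1.33333 ≈ -0.3333

-0.3333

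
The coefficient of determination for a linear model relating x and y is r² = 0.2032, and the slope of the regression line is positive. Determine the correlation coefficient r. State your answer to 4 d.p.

0.4508

|r| = √0.2032 = 0.4508
The association is positive, so r = 0.4508.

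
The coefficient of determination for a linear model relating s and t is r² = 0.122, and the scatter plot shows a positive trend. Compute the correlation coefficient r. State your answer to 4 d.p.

0.3493

|r| = √0.122 = 0.3493
The association is positive, so r = 0.3493.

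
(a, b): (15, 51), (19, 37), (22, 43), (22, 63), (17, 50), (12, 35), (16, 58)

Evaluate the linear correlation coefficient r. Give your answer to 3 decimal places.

0.331

n = 7, Σa = 123, Σb = 337, Σa² = 2243, Σb² = 16877, Σab = 5998
nΣab − ΣaΣb = 41986 − 41451 = 535
nΣa² − (Σa)² = 15701 − 15129 = 572; nΣb² − (Σb)² = 118139 − 113569 = 4570
r = 535 / √(572 × 4570) = 535 / 1616.7993 ≈ 0.331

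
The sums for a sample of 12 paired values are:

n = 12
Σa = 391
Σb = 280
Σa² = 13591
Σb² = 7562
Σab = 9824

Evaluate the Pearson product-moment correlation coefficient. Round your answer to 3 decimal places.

r = (nΣab − ΣaΣb) / √[(nΣa² − (Σa)²)(nΣb² − (Σb)²)]
Numerator: 12×9824 − 391×280 = 8408
Denominator: √[(163092 − 152881)(90744 − 78400)] = √[10211 × 12344] = 11226.9579
r = 8408 / 11226.9579 ≈ 0.749

0.749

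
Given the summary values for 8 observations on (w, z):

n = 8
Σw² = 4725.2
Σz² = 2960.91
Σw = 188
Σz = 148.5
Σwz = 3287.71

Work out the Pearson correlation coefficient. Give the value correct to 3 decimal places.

r = (nΣwz − ΣwΣz) / √[(nΣw² − (Σw)²)(nΣz² − (Σz)²)]
Numerator: 8×3287.71 − 188×148.5 = -1616.32
Denominator: √[(37801.6 − 35344)(23687.28 − 22052.25)] = √[2457.6 × 1635.03] = 2004.5572
r = -1616.32 / 2004.5572 ≈ -0.806

-0.806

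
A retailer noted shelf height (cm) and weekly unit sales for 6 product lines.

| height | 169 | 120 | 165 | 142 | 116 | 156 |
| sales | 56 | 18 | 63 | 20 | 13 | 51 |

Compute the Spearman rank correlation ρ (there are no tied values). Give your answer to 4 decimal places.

0.9429

Rank height: 6, 2, 5, 3, 1, 4
Rank sales: 5, 2, 6, 3, 1, 4
d = rank(height) − rank(sales): 1, 0, -1, 0, 0, 0; Σd² = 2
ρ = 1 − 6Σd² / [n(n²−1)] = 1 − 6×2 / (6×35) = 1 − 12/210 ≈ 0.9429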